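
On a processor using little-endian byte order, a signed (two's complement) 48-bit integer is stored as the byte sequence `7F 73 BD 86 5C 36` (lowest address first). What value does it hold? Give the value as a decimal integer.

59771025453951

Little-endian: lowest address holds the least-significant byte.
Reassemble most-significant byte first: 36 5C 86 BD 73 7F → 0x365C86BD737F.
0x365C86BD737F = 59771025453951.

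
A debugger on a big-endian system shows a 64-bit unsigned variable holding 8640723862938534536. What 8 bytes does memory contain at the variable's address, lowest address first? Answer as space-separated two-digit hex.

77 EA 04 92 A4 B1 42 88

8640723862938534536 in hexadecimal, padded to 64 bits, is 0x77EA0492A4B14288.
Split into bytes (most-significant first): 77 EA 04 92 A4 B1 42 88.
Big-endian stores the most-significant byte at the lowest address.
So the memory order matches the most-significant-first order: 77 EA 04 92 A4 B1 42 88.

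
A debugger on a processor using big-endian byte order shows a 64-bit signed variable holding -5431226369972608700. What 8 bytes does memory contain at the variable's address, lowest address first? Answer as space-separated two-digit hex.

Two's complement of -5431226369972608700 in 64 bits: 5431226369972608700 = 0x4B5F979B8CF39EBC; invert → 0xB4A06864730C6143; add 1 → 0xB4A06864730C6144.
Split into bytes (most-significant first): B4 A0 68 64 73 0C 61 44.
In big-endian order the high byte comes first in memory.
So the memory order matches the most-significant-first order: B4 A0 68 64 73 0C 61 44.

B4 A0 68 64 73 0C 61 44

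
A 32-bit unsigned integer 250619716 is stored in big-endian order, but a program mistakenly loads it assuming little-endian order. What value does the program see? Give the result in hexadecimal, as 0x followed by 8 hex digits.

0x4427F00E

250619716 in 32-bit hexadecimal is 0x0EF02744.
Stored big-endian, the bytes at ascending addresses are 0E F0 27 44.
Read back as little-endian, the first byte is least significant, giving 0x4427F00E.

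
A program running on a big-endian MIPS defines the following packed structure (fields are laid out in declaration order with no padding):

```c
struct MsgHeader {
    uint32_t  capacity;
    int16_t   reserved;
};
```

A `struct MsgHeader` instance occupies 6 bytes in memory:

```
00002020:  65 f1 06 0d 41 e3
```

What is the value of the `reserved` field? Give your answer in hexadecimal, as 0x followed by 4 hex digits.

`reserved` follows `capacity` (4 bytes), so it starts at byte offset 4 and occupies 2 bytes.
Bytes at offsets 4..5: 41 E3.
Big-endian: lowest address holds the most-significant byte.
The bytes are already most-significant first: 0x41E3.

0x41E3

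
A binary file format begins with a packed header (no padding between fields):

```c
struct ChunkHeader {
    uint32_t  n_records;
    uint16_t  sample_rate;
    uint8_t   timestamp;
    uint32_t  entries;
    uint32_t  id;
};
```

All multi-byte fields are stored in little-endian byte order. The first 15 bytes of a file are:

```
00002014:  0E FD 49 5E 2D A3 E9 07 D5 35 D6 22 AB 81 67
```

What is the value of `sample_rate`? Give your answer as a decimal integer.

`sample_rate` follows `n_records` (4 bytes), so it starts at byte offset 4 and occupies 2 bytes.
Bytes at offsets 4..5: 2D A3.
Little-endian: lowest address holds the least-significant byte.
Reassemble most-significant byte first: A3 2D → 0xA32D.
0xA32D = 41773.

41773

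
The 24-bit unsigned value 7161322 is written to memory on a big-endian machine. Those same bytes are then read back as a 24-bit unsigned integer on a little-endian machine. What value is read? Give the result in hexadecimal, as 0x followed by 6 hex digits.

7161322 in 24-bit hexadecimal is 0x6D45EA.
Stored big-endian, the bytes at ascending addresses are 6D 45 EA.
Read back as little-endian, the first byte is least significant, giving 0xEA456D.

0xEA456D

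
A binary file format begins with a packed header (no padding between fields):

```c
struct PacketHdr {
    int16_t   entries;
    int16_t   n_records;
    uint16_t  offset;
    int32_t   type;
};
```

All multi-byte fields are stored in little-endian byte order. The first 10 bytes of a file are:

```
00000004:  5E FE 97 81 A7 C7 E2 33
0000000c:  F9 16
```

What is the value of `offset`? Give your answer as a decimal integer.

`offset` follows `entries` (2 B), `n_records` (2 B), so it starts at offset 2 + 2 = 4 and occupies 2 bytes.
Bytes at offsets 4..5: A7 C7.
Little-endian stores the least-significant byte at the lowest address.
Reassemble most-significant byte first: C7 A7 → 0xC7A7.
0xC7A7 = 51111.

51111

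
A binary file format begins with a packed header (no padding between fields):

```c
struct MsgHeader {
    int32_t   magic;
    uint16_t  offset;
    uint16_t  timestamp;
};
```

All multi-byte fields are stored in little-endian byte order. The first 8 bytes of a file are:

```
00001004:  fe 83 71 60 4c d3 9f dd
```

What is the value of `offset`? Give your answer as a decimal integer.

54092

`offset` follows `magic` (4 bytes), so it starts at byte offset 4 and occupies 2 bytes.
Bytes at offsets 4..5: 4C D3.
Little-endian: lowest address holds the least-significant byte.
Reassemble most-significant byte first: D3 4C → 0xD34C.
0xD34C = 54092.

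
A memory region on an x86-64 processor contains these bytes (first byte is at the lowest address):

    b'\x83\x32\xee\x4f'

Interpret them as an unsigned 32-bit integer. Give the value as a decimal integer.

Little-endian stores the least-significant byte at the lowest address.
Reassemble most-significant byte first: 4F EE 32 83 → 0x4FEE3283.
0x4FEE3283 = 1341010563.

1341010563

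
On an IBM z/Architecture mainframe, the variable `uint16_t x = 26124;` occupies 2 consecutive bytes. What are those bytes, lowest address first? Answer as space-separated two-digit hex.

66 0C

26124 in hexadecimal, padded to 16 bits, is 0x660C.
Split into bytes (most-significant first): 66 0C.
In big-endian order the high byte comes first in memory.
So the memory order matches the most-significant-first order: 66 0C.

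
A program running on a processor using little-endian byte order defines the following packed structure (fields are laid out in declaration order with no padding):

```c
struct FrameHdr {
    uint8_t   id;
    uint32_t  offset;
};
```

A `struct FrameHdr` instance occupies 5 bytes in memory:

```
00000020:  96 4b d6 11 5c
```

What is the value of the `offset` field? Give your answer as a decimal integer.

1544672843

`offset` follows `id` (1 byte), so it starts at byte offset 1 and occupies 4 bytes.
Bytes at offsets 1..4: 4B D6 11 5C.
Little-endian: lowest address holds the least-significant byte.
Reassemble most-significant byte first: 5C 11 D6 4B → 0x5C11D64B.
0x5C11D64B = 1544672843.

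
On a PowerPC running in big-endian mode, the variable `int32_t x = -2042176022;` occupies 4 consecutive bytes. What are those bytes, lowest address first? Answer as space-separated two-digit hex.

Two's complement of -2042176022 in 32 bits: 2042176022 = 0x79B92216; invert → 0x8646DDE9; add 1 → 0x8646DDEA.
Split into bytes (most-significant first): 86 46 DD EA.
In big-endian order the high byte comes first in memory.
So the memory order matches the most-significant-first order: 86 46 DD EA.

86 46 DD EA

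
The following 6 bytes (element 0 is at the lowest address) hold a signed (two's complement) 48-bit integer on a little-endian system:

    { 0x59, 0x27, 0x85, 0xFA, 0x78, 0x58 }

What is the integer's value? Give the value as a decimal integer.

Little-endian: lowest address holds the least-significant byte.
Reassemble most-significant byte first: 58 78 FA 85 27 59 → 0x5878FA852759.
0x5878FA852759 = 97276622350169.

97276622350169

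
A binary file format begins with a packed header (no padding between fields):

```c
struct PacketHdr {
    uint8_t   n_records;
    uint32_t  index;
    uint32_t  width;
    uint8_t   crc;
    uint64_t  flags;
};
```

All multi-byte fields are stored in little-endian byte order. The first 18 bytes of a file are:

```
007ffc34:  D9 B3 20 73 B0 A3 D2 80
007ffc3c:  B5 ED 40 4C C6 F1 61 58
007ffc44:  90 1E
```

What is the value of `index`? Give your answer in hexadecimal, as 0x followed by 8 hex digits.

`index` follows `n_records` (1 byte), so it starts at byte offset 1 and occupies 4 bytes.
Bytes at offsets 1..4: B3 20 73 B0.
In little-endian order the low byte comes first in memory.
Reassemble most-significant byte first: B0 73 20 B3 → 0xB07320B3.

0xB07320B3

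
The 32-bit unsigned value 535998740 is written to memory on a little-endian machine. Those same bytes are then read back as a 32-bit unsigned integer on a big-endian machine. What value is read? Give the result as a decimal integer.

535998740 in 32-bit hexadecimal is 0x1FF2B114.
Stored little-endian, the bytes at ascending addresses are 14 B1 F2 1F.
Read back as big-endian, the last byte is least significant, giving 0x14B1F21F.
0x14B1F21F = 347206175.

347206175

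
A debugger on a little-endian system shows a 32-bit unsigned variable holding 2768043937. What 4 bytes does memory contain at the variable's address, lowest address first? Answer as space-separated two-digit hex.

A1 FF FC A4

2768043937 in hexadecimal, padded to 32 bits, is 0xA4FCFFA1.
Split into bytes (most-significant first): A4 FC FF A1.
In little-endian order the low byte comes first in memory.
So at ascending addresses the bytes are A1 FF FC A4.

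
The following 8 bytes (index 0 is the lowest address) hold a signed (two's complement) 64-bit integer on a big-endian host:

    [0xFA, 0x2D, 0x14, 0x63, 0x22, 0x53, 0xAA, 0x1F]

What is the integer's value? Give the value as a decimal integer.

-419656774265361889

Big-endian: lowest address holds the most-significant byte.
The bytes are already most-significant first: 0xFA2D14632253AA1F.
Top bit is set, so as a signed 64-bit value this is 0xFA2D14632253AA1F − 2^64 = -419656774265361889.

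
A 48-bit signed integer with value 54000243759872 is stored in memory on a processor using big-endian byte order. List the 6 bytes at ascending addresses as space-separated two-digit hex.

54000243759872 in hexadecimal, padded to 48 bits, is 0x311CE958DB00.
Split into bytes (most-significant first): 31 1C E9 58 DB 00.
In big-endian order the high byte comes first in memory.
So the memory order matches the most-significant-first order: 31 1C E9 58 DB 00.

31 1C E9 58 DB 00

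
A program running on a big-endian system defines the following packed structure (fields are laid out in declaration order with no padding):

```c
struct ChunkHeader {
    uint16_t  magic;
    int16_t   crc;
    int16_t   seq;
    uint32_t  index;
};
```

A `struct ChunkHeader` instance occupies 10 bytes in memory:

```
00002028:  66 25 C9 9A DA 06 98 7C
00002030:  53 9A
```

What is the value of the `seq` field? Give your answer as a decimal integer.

`seq` follows `magic` (2 B), `crc` (2 B), so it starts at offset 2 + 2 = 4 and occupies 2 bytes.
Bytes at offsets 4..5: DA 06.
Big-endian: lowest address holds the most-significant byte.
The bytes are already most-significant first: 0xDA06.
Top bit is set, so as a signed 16-bit value this is 0xDA06 − 2^16 = -9722.

-9722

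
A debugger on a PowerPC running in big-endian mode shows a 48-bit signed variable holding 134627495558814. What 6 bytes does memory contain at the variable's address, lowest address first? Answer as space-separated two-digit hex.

7A 71 68 0C BE 9E

134627495558814 in hexadecimal, padded to 48 bits, is 0x7A71680CBE9E.
Split into bytes (most-significant first): 7A 71 68 0C BE 9E.
In big-endian order the high byte comes first in memory.
So the memory order matches the most-significant-first order: 7A 71 68 0C BE 9E.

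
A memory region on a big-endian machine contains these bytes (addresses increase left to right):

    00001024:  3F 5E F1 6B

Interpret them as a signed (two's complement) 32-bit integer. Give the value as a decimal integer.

1063186795

In big-endian order the high byte comes first in memory.
The bytes are already most-significant first: 0x3F5EF16B.
0x3F5EF16B = 1063186795.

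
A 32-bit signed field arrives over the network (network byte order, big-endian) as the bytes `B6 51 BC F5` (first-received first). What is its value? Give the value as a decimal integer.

-1236157195

In big-endian order the high byte comes first in memory.
The bytes are already most-significant first: 0xB651BCF5.
Top bit is set, so as a signed 32-bit value this is 0xB651BCF5 − 2^32 = -1236157195.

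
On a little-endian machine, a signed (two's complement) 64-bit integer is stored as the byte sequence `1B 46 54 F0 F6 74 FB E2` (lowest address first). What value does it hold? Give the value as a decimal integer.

Little-endian: lowest address holds the least-significant byte.
Reassemble most-significant byte first: E2 FB 74 F6 F0 54 46 1B → 0xE2FB74F6F054461B.
Top bit is set, so as a signed 64-bit value this is 0xE2FB74F6F054461B − 2^64 = -2090948998040631781.

-2090948998040631781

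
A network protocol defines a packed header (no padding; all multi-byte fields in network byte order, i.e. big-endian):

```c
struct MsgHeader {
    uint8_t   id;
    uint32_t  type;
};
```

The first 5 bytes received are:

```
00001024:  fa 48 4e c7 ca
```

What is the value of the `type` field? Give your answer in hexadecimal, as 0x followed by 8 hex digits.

0x484EC7CA

`type` follows `id` (1 byte), so it starts at byte offset 1 and occupies 4 bytes.
Bytes at offsets 1..4: 48 4E C7 CA.
In big-endian order the high byte comes first in memory.
The bytes are already most-significant first: 0x484EC7CA.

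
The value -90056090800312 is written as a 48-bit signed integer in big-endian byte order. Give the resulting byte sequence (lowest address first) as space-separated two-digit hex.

Two's complement of -90056090800312 in 48 bits: 90056090800312 = 0x51E7D14D50B8; invert → 0xAE182EB2AF47; add 1 → 0xAE182EB2AF48.
Split into bytes (most-significant first): AE 18 2E B2 AF 48.
In big-endian order the high byte comes first in memory.
So the memory order matches the most-significant-first order: AE 18 2E B2 AF 48.

AE 18 2E B2 AF 48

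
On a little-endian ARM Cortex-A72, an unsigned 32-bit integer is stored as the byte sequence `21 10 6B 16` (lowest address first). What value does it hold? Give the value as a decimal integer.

In little-endian order the low byte comes first in memory.
Reassemble most-significant byte first: 16 6B 10 21 → 0x166B1021.
0x166B1021 = 376115233.

376115233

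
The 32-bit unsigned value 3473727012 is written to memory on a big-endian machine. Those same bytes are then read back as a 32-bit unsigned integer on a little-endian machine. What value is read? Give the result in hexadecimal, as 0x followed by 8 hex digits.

0x24DE0CCF

3473727012 in 32-bit hexadecimal is 0xCF0CDE24.
Stored big-endian, the bytes at ascending addresses are CF 0C DE 24.
Read back as little-endian, the first byte is least significant, giving 0x24DE0CCF.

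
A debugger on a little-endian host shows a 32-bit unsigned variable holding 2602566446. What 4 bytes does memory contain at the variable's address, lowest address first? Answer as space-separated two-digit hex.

2E 03 20 9B

2602566446 in hexadecimal, padded to 32 bits, is 0x9B20032E.
Split into bytes (most-significant first): 9B 20 03 2E.
Little-endian: lowest address holds the least-significant byte.
So at ascending addresses the bytes are 2E 03 20 9B.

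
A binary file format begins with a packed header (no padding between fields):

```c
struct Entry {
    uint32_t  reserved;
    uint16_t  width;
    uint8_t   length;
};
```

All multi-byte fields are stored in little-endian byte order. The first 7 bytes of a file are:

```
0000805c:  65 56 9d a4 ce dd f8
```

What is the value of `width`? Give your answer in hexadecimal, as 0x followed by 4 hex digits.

0xDDCE

`width` follows `reserved` (4 bytes), so it starts at byte offset 4 and occupies 2 bytes.
Bytes at offsets 4..5: CE DD.
In little-endian order the low byte comes first in memory.
Reassemble most-significant byte first: DD CE → 0xDDCE.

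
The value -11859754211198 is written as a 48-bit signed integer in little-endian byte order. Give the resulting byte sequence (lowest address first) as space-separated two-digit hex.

82 28 90 AF 36 F5

Two's complement of -11859754211198 in 48 bits: 11859754211198 = 0x0AC9506FD77E; invert → 0xF536AF902881; add 1 → 0xF536AF902882.
Split into bytes (most-significant first): F5 36 AF 90 28 82.
Little-endian: lowest address holds the least-significant byte.
So at ascending addresses the bytes are 82 28 90 AF 36 F5.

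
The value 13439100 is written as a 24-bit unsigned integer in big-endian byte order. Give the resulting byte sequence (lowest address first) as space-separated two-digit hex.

13439100 in hexadecimal, padded to 24 bits, is 0xCD107C.
Split into bytes (most-significant first): CD 10 7C.
In big-endian order the high byte comes first in memory.
So the memory order matches the most-significant-first order: CD 10 7C.

CD 10 7C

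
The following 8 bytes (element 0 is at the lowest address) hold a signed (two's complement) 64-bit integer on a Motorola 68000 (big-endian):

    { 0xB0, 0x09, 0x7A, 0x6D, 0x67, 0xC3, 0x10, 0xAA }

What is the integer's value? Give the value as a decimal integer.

-5761939637932978006

Big-endian stores the most-significant byte at the lowest address.
The bytes are already most-significant first: 0xB0097A6D67C310AA.
Top bit is set, so as a signed 64-bit value this is 0xB0097A6D67C310AA − 2^64 = -5761939637932978006.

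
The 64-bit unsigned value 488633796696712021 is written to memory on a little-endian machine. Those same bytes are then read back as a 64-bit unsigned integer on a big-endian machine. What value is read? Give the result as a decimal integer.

6170876407434561286

488633796696712021 in 64-bit hexadecimal is 0x06C7F9D9655BA355.
Stored little-endian, the bytes at ascending addresses are 55 A3 5B 65 D9 F9 C7 06.
Read back as big-endian, the last byte is least significant, giving 0x55A35B65D9F9C706.
0x55A35B65D9F9C706 = 6170876407434561286.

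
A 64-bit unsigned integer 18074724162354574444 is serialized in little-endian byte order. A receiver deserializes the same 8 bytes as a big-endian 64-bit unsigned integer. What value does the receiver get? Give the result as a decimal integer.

7814959862266320634

18074724162354574444 in 64-bit hexadecimal is 0xFAD651DC9650746C.
Stored little-endian, the bytes at ascending addresses are 6C 74 50 96 DC 51 D6 FA.
Read back as big-endian, the last byte is least significant, giving 0x6C745096DC51D6FA.
0x6C745096DC51D6FA = 7814959862266320634.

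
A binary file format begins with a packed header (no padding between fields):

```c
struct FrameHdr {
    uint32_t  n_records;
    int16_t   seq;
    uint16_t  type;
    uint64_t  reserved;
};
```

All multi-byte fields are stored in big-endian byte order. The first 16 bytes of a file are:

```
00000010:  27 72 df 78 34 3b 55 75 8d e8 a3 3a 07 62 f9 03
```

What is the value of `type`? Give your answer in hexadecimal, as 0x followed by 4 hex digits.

0x5575

`type` follows `n_records` (4 B), `seq` (2 B), so it starts at offset 4 + 2 = 6 and occupies 2 bytes.
Bytes at offsets 6..7: 55 75.
Big-endian stores the most-significant byte at the lowest address.
The bytes are already most-significant first: 0x5575.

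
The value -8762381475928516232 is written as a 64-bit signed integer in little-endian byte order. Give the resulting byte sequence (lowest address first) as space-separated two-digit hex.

Two's complement of -8762381475928516232 in 64 bits: 8762381475928516232 = 0x799A3B86FB2EA688; invert → 0x8665C47904D15977; add 1 → 0x8665C47904D15978.
Split into bytes (most-significant first): 86 65 C4 79 04 D1 59 78.
Little-endian stores the least-significant byte at the lowest address.
So at ascending addresses the bytes are 78 59 D1 04 79 C4 65 86.

78 59 D1 04 79 C4 65 86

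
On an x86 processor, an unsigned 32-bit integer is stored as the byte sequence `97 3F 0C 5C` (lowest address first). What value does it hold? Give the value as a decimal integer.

1544306583

In little-endian order the low byte comes first in memory.
Reassemble most-significant byte first: 5C 0C 3F 97 → 0x5C0C3F97.
0x5C0C3F97 = 1544306583.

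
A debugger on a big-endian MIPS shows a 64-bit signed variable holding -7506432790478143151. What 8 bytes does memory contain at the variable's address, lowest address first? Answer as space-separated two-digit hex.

97 D3 CB 25 D9 34 C1 51

Two's complement of -7506432790478143151 in 64 bits: 7506432790478143151 = 0x682C34DA26CB3EAF; invert → 0x97D3CB25D934C150; add 1 → 0x97D3CB25D934C151.
Split into bytes (most-significant first): 97 D3 CB 25 D9 34 C1 51.
In big-endian order the high byte comes first in memory.
So the memory order matches the most-significant-first order: 97 D3 CB 25 D9 34 C1 51.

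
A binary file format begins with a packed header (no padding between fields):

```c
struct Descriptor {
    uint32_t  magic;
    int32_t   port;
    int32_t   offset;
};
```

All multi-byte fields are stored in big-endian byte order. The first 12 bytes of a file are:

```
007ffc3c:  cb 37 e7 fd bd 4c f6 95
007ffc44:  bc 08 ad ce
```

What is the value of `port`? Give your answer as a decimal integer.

`port` follows `magic` (4 bytes), so it starts at byte offset 4 and occupies 4 bytes.
Bytes at offsets 4..7: BD 4C F6 95.
Big-endian stores the most-significant byte at the lowest address.
The bytes are already most-significant first: 0xBD4CF695.
Top bit is set, so as a signed 32-bit value this is 0xBD4CF695 − 2^32 = -1119029611.

-1119029611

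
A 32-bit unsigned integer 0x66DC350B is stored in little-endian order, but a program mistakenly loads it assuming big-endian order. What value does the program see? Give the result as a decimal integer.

Stored little-endian, the bytes at ascending addresses are 0B 35 DC 66.
Read back as big-endian, the last byte is least significant, giving 0x0B35DC66.
0x0B35DC66 = 188079206.

188079206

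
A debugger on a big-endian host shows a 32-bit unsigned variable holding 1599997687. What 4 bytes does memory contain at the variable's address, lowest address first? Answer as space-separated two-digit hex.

1599997687 in hexadecimal, padded to 32 bits, is 0x5F5E06F7.
Split into bytes (most-significant first): 5F 5E 06 F7.
Big-endian stores the most-significant byte at the lowest address.
So the memory order matches the most-significant-first order: 5F 5E 06 F7.

5F 5E 06 F7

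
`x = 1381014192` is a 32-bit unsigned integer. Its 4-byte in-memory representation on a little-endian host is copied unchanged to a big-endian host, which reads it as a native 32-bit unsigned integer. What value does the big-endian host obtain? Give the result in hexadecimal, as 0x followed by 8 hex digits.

0xB09A5052

1381014192 in 32-bit hexadecimal is 0x52509AB0.
Stored little-endian, the bytes at ascending addresses are B0 9A 50 52.
Read back as big-endian, the last byte is least significant, giving 0xB09A5052.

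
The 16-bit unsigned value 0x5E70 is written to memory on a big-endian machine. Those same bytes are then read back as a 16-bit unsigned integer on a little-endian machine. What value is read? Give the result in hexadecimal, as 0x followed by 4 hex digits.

Stored big-endian, the bytes at ascending addresses are 5E 70.
Read back as little-endian, the first byte is least significant, giving 0x705E.

0x705E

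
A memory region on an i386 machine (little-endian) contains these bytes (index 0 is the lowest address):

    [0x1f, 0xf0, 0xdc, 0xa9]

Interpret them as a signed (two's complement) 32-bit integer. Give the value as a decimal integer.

Little-endian stores the least-significant byte at the lowest address.
Reassemble most-significant byte first: A9 DC F0 1F → 0xA9DCF01F.
Top bit is set, so as a signed 32-bit value this is 0xA9DCF01F − 2^32 = -1445138401.

-1445138401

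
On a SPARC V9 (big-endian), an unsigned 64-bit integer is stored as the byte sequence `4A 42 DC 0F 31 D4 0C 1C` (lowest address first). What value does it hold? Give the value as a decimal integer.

In big-endian order the high byte comes first in memory.
The bytes are already most-significant first: 0x4A42DC0F31D40C1C.
0x4A42DC0F31D40C1C = 5351081265088171036.

5351081265088171036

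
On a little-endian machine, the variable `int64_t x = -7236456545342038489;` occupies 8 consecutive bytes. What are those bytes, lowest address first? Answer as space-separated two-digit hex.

27 5E 56 C6 1C F1 92 9B

Two's complement of -7236456545342038489 in 64 bits: 7236456545342038489 = 0x646D0EE339A9A1D9; invert → 0x9B92F11CC6565E26; add 1 → 0x9B92F11CC6565E27.
Split into bytes (most-significant first): 9B 92 F1 1C C6 56 5E 27.
In little-endian order the low byte comes first in memory.
So at ascending addresses the bytes are 27 5E 56 C6 1C F1 92 9B.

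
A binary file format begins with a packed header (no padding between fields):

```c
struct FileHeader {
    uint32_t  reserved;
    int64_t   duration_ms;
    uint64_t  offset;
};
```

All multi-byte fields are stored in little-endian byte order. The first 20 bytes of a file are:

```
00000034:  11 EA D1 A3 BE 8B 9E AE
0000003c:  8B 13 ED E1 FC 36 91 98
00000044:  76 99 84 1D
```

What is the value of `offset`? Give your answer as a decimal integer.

2126993658670561020

`offset` follows `reserved` (4 B), `duration_ms` (8 B), so it starts at offset 4 + 8 = 12 and occupies 8 bytes.
Bytes at offsets 12..19: FC 36 91 98 76 99 84 1D.
Little-endian stores the least-significant byte at the lowest address.
Reassemble most-significant byte first: 1D 84 99 76 98 91 36 FC → 0x1D849976989136FC.
0x1D849976989136FC = 2126993658670561020.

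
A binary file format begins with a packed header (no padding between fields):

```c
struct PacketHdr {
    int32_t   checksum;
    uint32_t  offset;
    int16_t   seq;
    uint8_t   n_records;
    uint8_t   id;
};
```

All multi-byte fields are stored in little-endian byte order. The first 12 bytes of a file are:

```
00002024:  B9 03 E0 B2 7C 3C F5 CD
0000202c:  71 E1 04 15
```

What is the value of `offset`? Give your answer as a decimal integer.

`offset` follows `checksum` (4 bytes), so it starts at byte offset 4 and occupies 4 bytes.
Bytes at offsets 4..7: 7C 3C F5 CD.
In little-endian order the low byte comes first in memory.
Reassemble most-significant byte first: CD F5 3C 7C → 0xCDF53C7C.
0xCDF53C7C = 3455401084.

3455401084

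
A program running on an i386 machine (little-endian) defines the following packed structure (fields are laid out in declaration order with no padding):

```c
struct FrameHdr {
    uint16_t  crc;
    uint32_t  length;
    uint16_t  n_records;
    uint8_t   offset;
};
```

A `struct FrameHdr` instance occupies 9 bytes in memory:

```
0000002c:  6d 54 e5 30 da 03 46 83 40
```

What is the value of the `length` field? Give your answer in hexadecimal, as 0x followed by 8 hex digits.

0x03DA30E5

`length` follows `crc` (2 bytes), so it starts at byte offset 2 and occupies 4 bytes.
Bytes at offsets 2..5: E5 30 DA 03.
In little-endian order the low byte comes first in memory.
Reassemble most-significant byte first: 03 DA 30 E5 → 0x03DA30E5.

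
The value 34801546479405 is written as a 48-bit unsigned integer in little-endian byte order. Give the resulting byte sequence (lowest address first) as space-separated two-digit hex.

2D C7 D0 DD A6 1F

34801546479405 in hexadecimal, padded to 48 bits, is 0x1FA6DDD0C72D.
Split into bytes (most-significant first): 1F A6 DD D0 C7 2D.
Little-endian stores the least-significant byte at the lowest address.
So at ascending addresses the bytes are 2D C7 D0 DD A6 1F.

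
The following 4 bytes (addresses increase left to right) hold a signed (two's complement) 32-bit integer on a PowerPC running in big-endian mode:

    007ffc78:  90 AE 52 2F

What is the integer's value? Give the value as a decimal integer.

In big-endian order the high byte comes first in memory.
The bytes are already most-significant first: 0x90AE522F.
Top bit is set, so as a signed 32-bit value this is 0x90AE522F − 2^32 = -1867623889.

-1867623889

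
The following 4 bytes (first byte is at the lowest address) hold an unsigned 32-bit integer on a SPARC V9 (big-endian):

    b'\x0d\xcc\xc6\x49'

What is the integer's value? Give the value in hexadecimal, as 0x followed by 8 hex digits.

0x0DCCC649

In big-endian order the high byte comes first in memory.
The bytes are already most-significant first: 0x0DCCC649.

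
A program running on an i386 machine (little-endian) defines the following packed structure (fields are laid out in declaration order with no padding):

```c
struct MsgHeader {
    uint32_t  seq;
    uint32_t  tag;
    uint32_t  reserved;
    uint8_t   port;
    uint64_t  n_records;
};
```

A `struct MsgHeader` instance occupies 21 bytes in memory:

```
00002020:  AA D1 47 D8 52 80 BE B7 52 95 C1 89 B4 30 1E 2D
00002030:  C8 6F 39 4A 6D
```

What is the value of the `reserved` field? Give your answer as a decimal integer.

`reserved` follows `seq` (4 B), `tag` (4 B), so it starts at offset 4 + 4 = 8 and occupies 4 bytes.
Bytes at offsets 8..11: 52 95 C1 89.
Little-endian: lowest address holds the least-significant byte.
Reassemble most-significant byte first: 89 C1 95 52 → 0x89C19552.
0x89C19552 = 2311165266.

2311165266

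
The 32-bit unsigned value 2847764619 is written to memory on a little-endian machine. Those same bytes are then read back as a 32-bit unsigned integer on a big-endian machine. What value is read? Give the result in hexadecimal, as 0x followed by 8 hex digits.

0x8B70BDA9

2847764619 in 32-bit hexadecimal is 0xA9BD708B.
Stored little-endian, the bytes at ascending addresses are 8B 70 BD A9.
Read back as big-endian, the last byte is least significant, giving 0x8B70BDA9.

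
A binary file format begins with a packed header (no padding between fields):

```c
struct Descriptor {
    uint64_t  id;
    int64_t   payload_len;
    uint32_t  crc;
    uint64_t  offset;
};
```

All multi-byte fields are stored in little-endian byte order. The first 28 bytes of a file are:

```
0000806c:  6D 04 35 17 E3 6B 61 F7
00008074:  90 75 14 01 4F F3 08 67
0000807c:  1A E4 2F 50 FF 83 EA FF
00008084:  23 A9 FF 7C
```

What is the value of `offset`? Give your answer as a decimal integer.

`offset` follows `id` (8 B), `payload_len` (8 B), `crc` (4 B), so it starts at offset 8 + 8 + 4 = 20 and occupies 8 bytes.
Bytes at offsets 20..27: FF 83 EA FF 23 A9 FF 7C.
In little-endian order the low byte comes first in memory.
Reassemble most-significant byte first: 7C FF A9 23 FF EA 83 FF → 0x7CFFA923FFEA83FF.
0x7CFFA923FFEA83FF = 9007103751846790143.

9007103751846790143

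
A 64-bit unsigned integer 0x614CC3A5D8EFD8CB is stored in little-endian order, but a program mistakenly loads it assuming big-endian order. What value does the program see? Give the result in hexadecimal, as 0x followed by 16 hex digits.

0xCBD8EFD8A5C34C61

Stored little-endian, the bytes at ascending addresses are CB D8 EF D8 A5 C3 4C 61.
Read back as big-endian, the last byte is least significant, giving 0xCBD8EFD8A5C34C61.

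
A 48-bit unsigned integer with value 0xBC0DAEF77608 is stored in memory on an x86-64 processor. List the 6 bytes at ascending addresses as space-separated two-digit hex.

08 76 F7 AE 0D BC

Split into bytes (most-significant first): BC 0D AE F7 76 08.
In little-endian order the low byte comes first in memory.
So at ascending addresses the bytes are 08 76 F7 AE 0D BC.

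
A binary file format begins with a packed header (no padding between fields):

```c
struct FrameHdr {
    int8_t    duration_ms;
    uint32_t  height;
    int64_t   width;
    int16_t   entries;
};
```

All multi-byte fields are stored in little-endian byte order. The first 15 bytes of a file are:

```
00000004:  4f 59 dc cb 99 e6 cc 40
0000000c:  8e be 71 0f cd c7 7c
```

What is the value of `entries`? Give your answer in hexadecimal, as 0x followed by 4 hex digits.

`entries` follows `duration_ms` (1 B), `height` (4 B), `width` (8 B), so it starts at offset 1 + 4 + 8 = 13 and occupies 2 bytes.
Bytes at offsets 13..14: C7 7C.
Little-endian stores the least-significant byte at the lowest address.
Reassemble most-significant byte first: 7C C7 → 0x7CC7.

0x7CC7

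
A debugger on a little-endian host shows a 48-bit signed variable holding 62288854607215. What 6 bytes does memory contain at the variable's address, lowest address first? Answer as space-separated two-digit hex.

62288854607215 in hexadecimal, padded to 48 bits, is 0x38A6C10D656F.
Split into bytes (most-significant first): 38 A6 C1 0D 65 6F.
Little-endian stores the least-significant byte at the lowest address.
So at ascending addresses the bytes are 6F 65 0D C1 A6 38.

6F 65 0D C1 A6 38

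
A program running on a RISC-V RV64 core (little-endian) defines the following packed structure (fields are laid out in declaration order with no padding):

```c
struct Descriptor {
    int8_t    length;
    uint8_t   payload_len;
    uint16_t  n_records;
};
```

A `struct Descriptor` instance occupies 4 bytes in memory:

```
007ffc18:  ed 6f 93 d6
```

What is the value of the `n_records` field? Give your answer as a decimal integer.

54931

`n_records` follows `length` (1 B), `payload_len` (1 B), so it starts at offset 1 + 1 = 2 and occupies 2 bytes.
Bytes at offsets 2..3: 93 D6.
Little-endian: lowest address holds the least-significant byte.
Reassemble most-significant byte first: D6 93 → 0xD693.
0xD693 = 54931.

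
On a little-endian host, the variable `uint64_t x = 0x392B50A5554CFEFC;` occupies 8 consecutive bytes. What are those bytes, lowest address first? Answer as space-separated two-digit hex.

Split into bytes (most-significant first): 39 2B 50 A5 55 4C FE FC.
Little-endian: lowest address holds the least-significant byte.
So at ascending addresses the bytes are FC FE 4C 55 A5 50 2B 39.

FC FE 4C 55 A5 50 2B 39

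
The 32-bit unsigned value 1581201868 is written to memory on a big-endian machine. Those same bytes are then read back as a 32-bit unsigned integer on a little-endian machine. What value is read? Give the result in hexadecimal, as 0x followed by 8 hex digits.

1581201868 in 32-bit hexadecimal is 0x5E3F39CC.
Stored big-endian, the bytes at ascending addresses are 5E 3F 39 CC.
Read back as little-endian, the first byte is least significant, giving 0xCC393F5E.

0xCC393F5E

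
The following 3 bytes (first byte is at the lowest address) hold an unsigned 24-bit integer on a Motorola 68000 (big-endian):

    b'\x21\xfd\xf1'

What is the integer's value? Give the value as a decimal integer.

In big-endian order the high byte comes first in memory.
The bytes are already most-significant first: 0x21FDF1.
0x21FDF1 = 2227697.

2227697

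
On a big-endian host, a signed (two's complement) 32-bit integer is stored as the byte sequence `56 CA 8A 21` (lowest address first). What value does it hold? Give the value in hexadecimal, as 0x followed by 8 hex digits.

In big-endian order the high byte comes first in memory.
The bytes are already most-significant first: 0x56CA8A21.

0x56CA8A21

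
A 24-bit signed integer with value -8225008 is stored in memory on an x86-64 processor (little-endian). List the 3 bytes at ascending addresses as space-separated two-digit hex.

Two's complement of -8225008 in 24 bits: 8225008 = 0x7D80F0; invert → 0x827F0F; add 1 → 0x827F10.
Split into bytes (most-significant first): 82 7F 10.
Little-endian: lowest address holds the least-significant byte.
So at ascending addresses the bytes are 10 7F 82.

10 7F 82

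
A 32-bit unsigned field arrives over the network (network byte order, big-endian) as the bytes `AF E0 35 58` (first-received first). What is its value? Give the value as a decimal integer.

Big-endian: lowest address holds the most-significant byte.
The bytes are already most-significant first: 0xAFE03558.
0xAFE03558 = 2950706520.

2950706520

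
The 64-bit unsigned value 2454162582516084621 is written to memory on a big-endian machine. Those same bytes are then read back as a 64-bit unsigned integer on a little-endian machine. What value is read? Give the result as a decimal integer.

2454162582516084621 in 64-bit hexadecimal is 0x220EEFDDB7ED2F8D.
Stored big-endian, the bytes at ascending addresses are 22 0E EF DD B7 ED 2F 8D.
Read back as little-endian, the first byte is least significant, giving 0x8D2FEDB7DDEF0E22.
0x8D2FEDB7DDEF0E22 = 10173611457211469346.

10173611457211469346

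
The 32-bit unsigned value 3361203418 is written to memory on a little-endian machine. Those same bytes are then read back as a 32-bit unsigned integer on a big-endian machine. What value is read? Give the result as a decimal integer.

3672397768

3361203418 in 32-bit hexadecimal is 0xC857E4DA.
Stored little-endian, the bytes at ascending addresses are DA E4 57 C8.
Read back as big-endian, the last byte is least significant, giving 0xDAE457C8.
0xDAE457C8 = 3672397768.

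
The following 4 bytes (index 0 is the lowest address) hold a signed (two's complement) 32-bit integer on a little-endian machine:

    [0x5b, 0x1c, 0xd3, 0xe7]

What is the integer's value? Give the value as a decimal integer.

Little-endian stores the least-significant byte at the lowest address.
Reassemble most-significant byte first: E7 D3 1C 5B → 0xE7D31C5B.
Top bit is set, so as a signed 32-bit value this is 0xE7D31C5B − 2^32 = -405595045.

-405595045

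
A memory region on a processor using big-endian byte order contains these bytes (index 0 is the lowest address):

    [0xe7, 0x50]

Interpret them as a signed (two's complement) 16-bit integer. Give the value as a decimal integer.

-6320

Big-endian: lowest address holds the most-significant byte.
The bytes are already most-significant first: 0xE750.
Top bit is set, so as a signed 16-bit value this is 0xE750 − 2^16 = -6320.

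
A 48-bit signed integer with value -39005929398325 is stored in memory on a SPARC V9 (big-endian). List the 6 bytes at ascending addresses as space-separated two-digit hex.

DC 86 39 6F 1F CB

Two's complement of -39005929398325 in 48 bits: 39005929398325 = 0x2379C690E035; invert → 0xDC86396F1FCA; add 1 → 0xDC86396F1FCB.
Split into bytes (most-significant first): DC 86 39 6F 1F CB.
Big-endian: lowest address holds the most-significant byte.
So the memory order matches the most-significant-first order: DC 86 39 6F 1F CB.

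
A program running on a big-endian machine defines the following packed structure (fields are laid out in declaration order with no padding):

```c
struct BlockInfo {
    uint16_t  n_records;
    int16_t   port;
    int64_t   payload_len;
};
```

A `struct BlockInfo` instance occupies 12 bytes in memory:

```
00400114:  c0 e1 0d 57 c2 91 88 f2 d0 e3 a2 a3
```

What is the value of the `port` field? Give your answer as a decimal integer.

`port` follows `n_records` (2 bytes), so it starts at byte offset 2 and occupies 2 bytes.
Bytes at offsets 2..3: 0D 57.
Big-endian: lowest address holds the most-significant byte.
The bytes are already most-significant first: 0x0D57.
0x0D57 = 3415.

3415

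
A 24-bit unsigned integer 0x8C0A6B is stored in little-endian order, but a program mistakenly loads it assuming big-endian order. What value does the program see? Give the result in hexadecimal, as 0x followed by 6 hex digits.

Stored little-endian, the bytes at ascending addresses are 6B 0A 8C.
Read back as big-endian, the last byte is least significant, giving 0x6B0A8C.

0x6B0A8C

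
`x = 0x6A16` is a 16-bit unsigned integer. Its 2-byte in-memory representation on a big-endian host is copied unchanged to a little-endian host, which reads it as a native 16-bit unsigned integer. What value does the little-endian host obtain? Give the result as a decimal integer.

Stored big-endian, the bytes at ascending addresses are 6A 16.
Read back as little-endian, the first byte is least significant, giving 0x166A.
0x166A = 5738.

5738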